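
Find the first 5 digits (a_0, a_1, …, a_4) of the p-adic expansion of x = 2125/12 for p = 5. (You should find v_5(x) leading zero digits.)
(a_0, …, a_4) = (0, 0, 0, 1, 3)

v_5(2125/12) = 3, so a_0 = ... = a_2 = 0. Factor out: x = 5^3 · u with u = 17/12 a unit in ℤ_5. Expand u iteratively via a_{v+i} = u_i mod 5, u_{i+1} = (u_i − a_{v+i})/5:
  u_0 = 17/12;  a_3 = 1;  u_1 = (u_0 − 1)/5 = 1/12
  u_1 = 1/12;  a_4 = 3;  u_2 = (u_1 − 3)/5 = -7/12
Digits: (0, 0, 0, 1, 3).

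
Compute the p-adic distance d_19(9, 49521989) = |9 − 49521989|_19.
d_19(9, 49521989) = 1/2476099

Step 1 — x − y = 9 − 49521989 = -49521980. Step 2 — v_19(-49521980) = 5 (factor: -49521980 = −(19^5 · 20); the sign does not affect v_p). Step 3 — |x − y|_19 = 19^{-5} = 1/2476099.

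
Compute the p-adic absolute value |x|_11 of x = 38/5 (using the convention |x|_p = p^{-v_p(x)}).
|38/5|_11 = 1

Step 1 — compute v_11(x) by factoring powers of 11 out of the numerator and denominator: v_11(38/5) = 0. Step 2 — apply |x|_p = p^{-v_p(x)} = 11^{0} = 1.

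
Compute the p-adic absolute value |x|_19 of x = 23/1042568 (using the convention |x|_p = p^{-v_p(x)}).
|23/1042568|_19 = 130321

Step 1 — compute v_19(x) by factoring powers of 19 out of the numerator and denominator: v_19(23/1042568) = -4. Step 2 — apply |x|_p = p^{-v_p(x)} = 19^{4} = 130321.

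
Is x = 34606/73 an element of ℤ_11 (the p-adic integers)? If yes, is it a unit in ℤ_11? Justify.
x ∈ ℤ_11 but not a unit; v_11(x) = 3 > 0

ℤ_11 = {x ∈ ℚ_11 : v_11(x) ≥ 0} and ℤ_11^× = {x ∈ ℤ_11 : v_11(x) = 0}. Here v_11(34606/73) = v_11(num) − v_11(den) = 3; compare against these criteria.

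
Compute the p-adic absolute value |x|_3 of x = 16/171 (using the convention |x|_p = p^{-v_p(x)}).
|16/171|_3 = 9

Step 1 — compute v_3(x) by factoring powers of 3 out of the numerator and denominator: v_3(16/171) = -2. Step 2 — apply |x|_p = p^{-v_p(x)} = 3^{2} = 9.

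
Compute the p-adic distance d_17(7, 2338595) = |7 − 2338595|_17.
d_17(7, 2338595) = 1/83521

Step 1 — x − y = 7 − 2338595 = -2338588. Step 2 — v_17(-2338588) = 4 (factor: -2338588 = −(17^4 · 28); the sign does not affect v_p). Step 3 — |x − y|_17 = 17^{-4} = 1/83521.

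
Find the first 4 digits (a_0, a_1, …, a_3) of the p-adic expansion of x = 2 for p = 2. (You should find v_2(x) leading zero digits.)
(a_0, …, a_3) = (0, 1, 0, 0)

v_2(2) = 1, so a_0 = ... = a_0 = 0. Factor out: x = 2^1 · u with u = 1 a unit in ℤ_2. Expand u iteratively via a_{v+i} = u_i mod 2, u_{i+1} = (u_i − a_{v+i})/2:
  u_0 = 1;  a_1 = 1;  u_1 = (u_0 − 1)/2 = 0
  u_1 = 0;  a_2 = 0;  u_2 = (u_1 − 0)/2 = 0
  u_2 = 0;  a_3 = 0;  u_3 = (u_2 − 0)/2 = 0
Digits: (0, 1, 0, 0).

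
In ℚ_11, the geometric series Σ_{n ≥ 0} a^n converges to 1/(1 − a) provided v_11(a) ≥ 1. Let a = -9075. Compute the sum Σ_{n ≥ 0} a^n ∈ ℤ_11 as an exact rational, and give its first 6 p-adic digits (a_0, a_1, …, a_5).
Σ a^n = 1/(1 − a) = 1/9076;  first 6 digits = (1, 0, 2, 4, 3, 5)

v_11(a) = 2 ≥ 1, so the series converges in ℤ_11 to 1/(1 − a) = 1/(1 − (-9075)) = 1/9076. Expand this rational in ℤ_11: compute digits iteratively via d_i = x_i mod 11, x_{i+1} = (x_i − d_i)/11. The first 6 digits are (1, 0, 2, 4, 3, 5).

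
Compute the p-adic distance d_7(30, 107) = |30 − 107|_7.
d_7(30, 107) = 1/7

Step 1 — x − y = 30 − 107 = -77. Step 2 — v_7(-77) = 1 (factor: -77 = −(7^1 · 11); the sign does not affect v_p). Step 3 — |x − y|_7 = 7^{-1} = 1/7.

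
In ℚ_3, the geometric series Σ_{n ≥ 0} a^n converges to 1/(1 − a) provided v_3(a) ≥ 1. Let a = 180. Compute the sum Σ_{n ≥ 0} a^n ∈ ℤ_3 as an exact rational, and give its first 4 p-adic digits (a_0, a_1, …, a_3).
Σ a^n = 1/(1 − a) = -1/179;  first 4 digits = (1, 0, 2, 0)

v_3(a) = 2 ≥ 1, so the series converges in ℤ_3 to 1/(1 − a) = 1/(1 − 180) = -1/179. Expand this rational in ℤ_3: compute digits iteratively via d_i = x_i mod 3, x_{i+1} = (x_i − d_i)/3. The first 4 digits are (1, 0, 2, 0).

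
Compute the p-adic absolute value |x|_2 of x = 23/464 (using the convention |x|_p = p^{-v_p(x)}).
|23/464|_2 = 16

Step 1 — compute v_2(x) by factoring powers of 2 out of the numerator and denominator: v_2(23/464) = -4. Step 2 — apply |x|_p = p^{-v_p(x)} = 2^{4} = 16.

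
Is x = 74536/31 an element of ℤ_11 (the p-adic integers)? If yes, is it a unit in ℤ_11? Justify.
x ∈ ℤ_11 but not a unit; v_11(x) = 3 > 0

ℤ_11 = {x ∈ ℚ_11 : v_11(x) ≥ 0} and ℤ_11^× = {x ∈ ℤ_11 : v_11(x) = 0}. Here v_11(74536/31) = v_11(num) − v_11(den) = 3; compare against these criteria.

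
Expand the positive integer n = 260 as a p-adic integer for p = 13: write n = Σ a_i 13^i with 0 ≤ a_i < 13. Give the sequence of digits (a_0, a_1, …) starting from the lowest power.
(a_0, a_1, …) = (0, 7, 1)

Repeated division by 13 gives the digits low-to-high: 260 = 7·13^1 + 1·13^2. Digit sequence: (0, 7, 1).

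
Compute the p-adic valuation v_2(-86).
v_2(-86) = 1

v_2(n) is the largest exponent k such that 2^k divides n. Factor out: -86 = -2^1 · 43. (Sign doesn't affect v_p.) So v_2(-86) = 1.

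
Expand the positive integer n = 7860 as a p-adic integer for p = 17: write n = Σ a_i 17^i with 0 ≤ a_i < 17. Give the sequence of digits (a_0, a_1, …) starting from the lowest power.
(a_0, a_1, …) = (6, 3, 10, 1)

Repeated division by 17 gives the digits low-to-high: 7860 = 6 + 3·17^1 + 10·17^2 + 1·17^3. Digit sequence: (6, 3, 10, 1).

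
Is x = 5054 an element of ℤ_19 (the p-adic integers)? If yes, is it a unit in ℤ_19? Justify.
x ∈ ℤ_19 but not a unit; v_19(x) = 2 > 0

ℤ_19 = {x ∈ ℚ_19 : v_19(x) ≥ 0} and ℤ_19^× = {x ∈ ℤ_19 : v_19(x) = 0}. Here v_19(5054) = v_19(num) − v_19(den) = 2; compare against these criteria.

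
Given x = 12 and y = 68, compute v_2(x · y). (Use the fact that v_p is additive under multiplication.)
v_2(816) = 4

v_p(x) = 2 (factor: 12 = 2^2 · 3); v_p(y) = 2 (factor: 68 = 2^2 · 17). Additivity: v_p(xy) = v_p(x) + v_p(y) = 2 + 2 = 4. (Direct check: xy = 816 = 2^4 · (51).)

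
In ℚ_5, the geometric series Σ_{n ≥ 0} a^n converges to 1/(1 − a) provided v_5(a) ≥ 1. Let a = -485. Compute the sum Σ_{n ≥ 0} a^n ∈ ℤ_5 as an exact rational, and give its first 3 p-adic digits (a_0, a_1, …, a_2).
Σ a^n = 1/(1 − a) = 1/486;  first 3 digits = (1, 3, 4)

v_5(a) = 1 ≥ 1, so the series converges in ℤ_5 to 1/(1 − a) = 1/(1 − (-485)) = 1/486. Expand this rational in ℤ_5: compute digits iteratively via d_i = x_i mod 5, x_{i+1} = (x_i − d_i)/5. The first 3 digits are (1, 3, 4).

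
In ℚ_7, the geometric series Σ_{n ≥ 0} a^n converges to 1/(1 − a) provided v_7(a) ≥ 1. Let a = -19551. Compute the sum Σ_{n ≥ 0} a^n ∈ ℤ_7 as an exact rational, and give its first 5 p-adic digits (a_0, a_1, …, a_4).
Σ a^n = 1/(1 − a) = 1/19552;  first 5 digits = (1, 0, 0, 6, 5)

v_7(a) = 3 ≥ 1, so the series converges in ℤ_7 to 1/(1 − a) = 1/(1 − (-19551)) = 1/19552. Expand this rational in ℤ_7: compute digits iteratively via d_i = x_i mod 7, x_{i+1} = (x_i − d_i)/7. The first 5 digits are (1, 0, 0, 6, 5).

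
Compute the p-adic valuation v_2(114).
v_2(114) = 1

v_2(n) is the largest exponent k such that 2^k divides n. Factor out: 114 = 2^1 · 57. (Sign doesn't affect v_p.) So v_2(114) = 1.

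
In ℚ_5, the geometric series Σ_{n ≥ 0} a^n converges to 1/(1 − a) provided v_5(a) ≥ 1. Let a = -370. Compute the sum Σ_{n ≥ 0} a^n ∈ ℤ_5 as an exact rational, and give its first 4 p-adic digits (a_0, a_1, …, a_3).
Σ a^n = 1/(1 − a) = 1/371;  first 4 digits = (1, 1, 1, 3)

v_5(a) = 1 ≥ 1, so the series converges in ℤ_5 to 1/(1 − a) = 1/(1 − (-370)) = 1/371. Expand this rational in ℤ_5: compute digits iteratively via d_i = x_i mod 5, x_{i+1} = (x_i − d_i)/5. The first 4 digits are (1, 1, 1, 3).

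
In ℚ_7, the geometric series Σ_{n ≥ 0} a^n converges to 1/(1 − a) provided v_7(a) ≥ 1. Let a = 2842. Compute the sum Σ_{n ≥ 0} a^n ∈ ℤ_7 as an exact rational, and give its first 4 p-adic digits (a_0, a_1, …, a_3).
Σ a^n = 1/(1 − a) = -1/2841;  first 4 digits = (1, 0, 2, 1)

v_7(a) = 2 ≥ 1, so the series converges in ℤ_7 to 1/(1 − a) = 1/(1 − 2842) = -1/2841. Expand this rational in ℤ_7: compute digits iteratively via d_i = x_i mod 7, x_{i+1} = (x_i − d_i)/7. The first 4 digits are (1, 0, 2, 1).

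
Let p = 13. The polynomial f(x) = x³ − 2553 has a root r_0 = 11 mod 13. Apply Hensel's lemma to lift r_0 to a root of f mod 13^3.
r_2 = 1831 (mod 2197)

Hensel: r_{i+1} = r_i − f(r_i)/f′(r_i) mod 13^{i+2}, where f′(x) = 3x². Iterate:
  r_0 = 11 (mod 13)
  r_1 = 141 (mod 169)
  r_2 = 1831 (mod 2197)
Final: r = 1831 with f(r) ≡ 0 mod 13^3.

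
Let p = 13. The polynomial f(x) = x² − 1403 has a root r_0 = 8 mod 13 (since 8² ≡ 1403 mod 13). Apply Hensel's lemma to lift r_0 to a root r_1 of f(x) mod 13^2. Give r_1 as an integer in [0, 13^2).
r_1 = 60 (mod 169)

Hensel's recurrence: r_{i+1} = r_i − f(r_i)·(f′(r_i))^{-1} mod 13^{i+2}, with f′(x) = 2x. Iterate:
  r_0 = 8 (mod 13)
  r_1 = 60 (mod 169)
Final: r_1 = 60, and one checks f(r_1) ≡ 0 mod 13^2.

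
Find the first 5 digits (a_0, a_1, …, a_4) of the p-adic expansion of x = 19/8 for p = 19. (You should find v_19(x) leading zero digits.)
(a_0, …, a_4) = (0, 12, 16, 11, 16)

v_19(19/8) = 1, so a_0 = ... = a_0 = 0. Factor out: x = 19^1 · u with u = 1/8 a unit in ℤ_19. Expand u iteratively via a_{v+i} = u_i mod 19, u_{i+1} = (u_i − a_{v+i})/19:
  u_0 = 1/8;  a_1 = 12;  u_1 = (u_0 − 12)/19 = -5/8
  u_1 = -5/8;  a_2 = 16;  u_2 = (u_1 − 16)/19 = -7/8
  u_2 = -7/8;  a_3 = 11;  u_3 = (u_2 − 11)/19 = -5/8
  u_3 = -5/8;  a_4 = 16;  u_4 = (u_3 − 16)/19 = -7/8
Digits: (0, 12, 16, 11, 16).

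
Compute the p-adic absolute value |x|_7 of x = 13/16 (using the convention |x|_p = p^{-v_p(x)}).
|13/16|_7 = 1

Step 1 — compute v_7(x) by factoring powers of 7 out of the numerator and denominator: v_7(13/16) = 0. Step 2 — apply |x|_p = p^{-v_p(x)} = 7^{0} = 1.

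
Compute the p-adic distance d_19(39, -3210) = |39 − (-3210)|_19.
d_19(39, -3210) = 1/361

Step 1 — x − y = 39 − (-3210) = 3249. Step 2 — v_19(3249) = 2 (factor: 3249 = (19^2 · 9); the sign does not affect v_p). Step 3 — |x − y|_19 = 19^{-2} = 1/361.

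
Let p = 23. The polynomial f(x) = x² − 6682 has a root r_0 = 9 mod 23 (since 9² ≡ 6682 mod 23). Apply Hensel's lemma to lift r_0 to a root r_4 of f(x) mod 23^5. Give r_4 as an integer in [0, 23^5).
r_4 = 31381 (mod 6436343)

Hensel's recurrence: r_{i+1} = r_i − f(r_i)·(f′(r_i))^{-1} mod 23^{i+2}, with f′(x) = 2x. Iterate:
  r_0 = 9 (mod 23)
  r_1 = 170 (mod 529)
  r_2 = 7047 (mod 12167)
  r_3 = 31381 (mod 279841)
  r_4 = 31381 (mod 6436343)
Final: r_4 = 31381, and one checks f(r_4) ≡ 0 mod 23^5.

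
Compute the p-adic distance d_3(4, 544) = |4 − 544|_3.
d_3(4, 544) = 1/27

Step 1 — x − y = 4 − 544 = -540. Step 2 — v_3(-540) = 3 (factor: -540 = −(3^3 · 20); the sign does not affect v_p). Step 3 — |x − y|_3 = 3^{-3} = 1/27.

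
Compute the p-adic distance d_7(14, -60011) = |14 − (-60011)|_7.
d_7(14, -60011) = 1/2401

Step 1 — x − y = 14 − (-60011) = 60025. Step 2 — v_7(60025) = 4 (factor: 60025 = (7^4 · 25); the sign does not affect v_p). Step 3 — |x − y|_7 = 7^{-4} = 1/2401.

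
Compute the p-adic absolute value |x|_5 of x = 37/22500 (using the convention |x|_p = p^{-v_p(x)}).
|37/22500|_5 = 625

Step 1 — compute v_5(x) by factoring powers of 5 out of the numerator and denominator: v_5(37/22500) = -4. Step 2 — apply |x|_p = p^{-v_p(x)} = 5^{4} = 625.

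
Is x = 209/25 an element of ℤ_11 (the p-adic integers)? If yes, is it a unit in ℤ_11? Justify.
x ∈ ℤ_11 but not a unit; v_11(x) = 1 > 0

ℤ_11 = {x ∈ ℚ_11 : v_11(x) ≥ 0} and ℤ_11^× = {x ∈ ℤ_11 : v_11(x) = 0}. Here v_11(209/25) = v_11(num) − v_11(den) = 1; compare against these criteria.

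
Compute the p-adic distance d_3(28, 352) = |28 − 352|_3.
d_3(28, 352) = 1/81

Step 1 — x − y = 28 − 352 = -324. Step 2 — v_3(-324) = 4 (factor: -324 = −(3^4 · 4); the sign does not affect v_p). Step 3 — |x − y|_3 = 3^{-4} = 1/81.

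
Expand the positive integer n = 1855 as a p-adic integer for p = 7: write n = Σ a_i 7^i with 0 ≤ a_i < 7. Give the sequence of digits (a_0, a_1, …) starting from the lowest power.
(a_0, a_1, …) = (0, 6, 2, 5)

Repeated division by 7 gives the digits low-to-high: 1855 = 6·7^1 + 2·7^2 + 5·7^3. Digit sequence: (0, 6, 2, 5).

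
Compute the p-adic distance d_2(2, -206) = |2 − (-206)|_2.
d_2(2, -206) = 1/16

Step 1 — x − y = 2 − (-206) = 208. Step 2 — v_2(208) = 4 (factor: 208 = (2^4 · 13); the sign does not affect v_p). Step 3 — |x − y|_2 = 2^{-4} = 1/16.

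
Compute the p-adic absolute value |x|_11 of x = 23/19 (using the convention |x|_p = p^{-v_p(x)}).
|23/19|_11 = 1

Step 1 — compute v_11(x) by factoring powers of 11 out of the numerator and denominator: v_11(23/19) = 0. Step 2 — apply |x|_p = p^{-v_p(x)} = 11^{0} = 1.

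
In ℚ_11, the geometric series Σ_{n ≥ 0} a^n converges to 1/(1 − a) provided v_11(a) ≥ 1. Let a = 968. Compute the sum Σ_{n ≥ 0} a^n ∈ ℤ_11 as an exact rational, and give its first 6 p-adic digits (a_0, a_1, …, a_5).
Σ a^n = 1/(1 − a) = -1/967;  first 6 digits = (1, 0, 8, 0, 9, 5)

v_11(a) = 2 ≥ 1, so the series converges in ℤ_11 to 1/(1 − a) = 1/(1 − 968) = -1/967. Expand this rational in ℤ_11: compute digits iteratively via d_i = x_i mod 11, x_{i+1} = (x_i − d_i)/11. The first 6 digits are (1, 0, 8, 0, 9, 5).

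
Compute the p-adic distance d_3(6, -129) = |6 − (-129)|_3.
d_3(6, -129) = 1/27

Step 1 — x − y = 6 − (-129) = 135. Step 2 — v_3(135) = 3 (factor: 135 = (3^3 · 5); the sign does not affect v_p). Step 3 — |x − y|_3 = 3^{-3} = 1/27.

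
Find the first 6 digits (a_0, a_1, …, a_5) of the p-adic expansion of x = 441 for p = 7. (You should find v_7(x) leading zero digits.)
(a_0, …, a_5) = (0, 0, 2, 1, 0, 0)

v_7(441) = 2, so a_0 = ... = a_1 = 0. Factor out: x = 7^2 · u with u = 9 a unit in ℤ_7. Expand u iteratively via a_{v+i} = u_i mod 7, u_{i+1} = (u_i − a_{v+i})/7:
  u_0 = 9;  a_2 = 2;  u_1 = (u_0 − 2)/7 = 1
  u_1 = 1;  a_3 = 1;  u_2 = (u_1 − 1)/7 = 0
  u_2 = 0;  a_4 = 0;  u_3 = (u_2 − 0)/7 = 0
  u_3 = 0;  a_5 = 0;  u_4 = (u_3 − 0)/7 = 0
Digits: (0, 0, 2, 1, 0, 0).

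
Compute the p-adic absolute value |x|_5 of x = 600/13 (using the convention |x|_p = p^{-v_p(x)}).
|600/13|_5 = 1/25

Step 1 — compute v_5(x) by factoring powers of 5 out of the numerator and denominator: v_5(600/13) = 2. Step 2 — apply |x|_p = p^{-v_p(x)} = 5^{-2} = 1/25.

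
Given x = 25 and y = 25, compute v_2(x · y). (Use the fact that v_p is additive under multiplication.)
v_2(625) = 0

v_p(x) = 0 (factor: 25 = 2^0 · 25); v_p(y) = 0 (factor: 25 = 2^0 · 25). Additivity: v_p(xy) = v_p(x) + v_p(y) = 0 + 0 = 0. (Direct check: xy = 625 = 2^0 · (625).)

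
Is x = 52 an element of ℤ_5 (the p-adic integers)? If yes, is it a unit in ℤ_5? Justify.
x ∈ ℤ_5^× (unit); v_5(x) = 0

ℤ_5 = {x ∈ ℚ_5 : v_5(x) ≥ 0} and ℤ_5^× = {x ∈ ℤ_5 : v_5(x) = 0}. Here v_5(52) = v_5(num) − v_5(den) = 0; compare against these criteria.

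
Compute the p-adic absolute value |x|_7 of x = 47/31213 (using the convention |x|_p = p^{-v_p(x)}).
|47/31213|_7 = 2401

Step 1 — compute v_7(x) by factoring powers of 7 out of the numerator and denominator: v_7(47/31213) = -4. Step 2 — apply |x|_p = p^{-v_p(x)} = 7^{4} = 2401.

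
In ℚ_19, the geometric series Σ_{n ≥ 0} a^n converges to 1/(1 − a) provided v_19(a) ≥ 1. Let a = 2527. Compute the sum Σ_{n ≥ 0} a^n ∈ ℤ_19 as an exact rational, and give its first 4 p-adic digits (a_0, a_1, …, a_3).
Σ a^n = 1/(1 − a) = -1/2526;  first 4 digits = (1, 0, 7, 0)

v_19(a) = 2 ≥ 1, so the series converges in ℤ_19 to 1/(1 − a) = 1/(1 − 2527) = -1/2526. Expand this rational in ℤ_19: compute digits iteratively via d_i = x_i mod 19, x_{i+1} = (x_i − d_i)/19. The first 4 digits are (1, 0, 7, 0).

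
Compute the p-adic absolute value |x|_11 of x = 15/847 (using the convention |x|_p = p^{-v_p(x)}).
|15/847|_11 = 121

Step 1 — compute v_11(x) by factoring powers of 11 out of the numerator and denominator: v_11(15/847) = -2. Step 2 — apply |x|_p = p^{-v_p(x)} = 11^{2} = 121.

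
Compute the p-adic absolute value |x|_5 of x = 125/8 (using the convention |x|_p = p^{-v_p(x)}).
|125/8|_5 = 1/125

Step 1 — compute v_5(x) by factoring powers of 5 out of the numerator and denominator: v_5(125/8) = 3. Step 2 — apply |x|_p = p^{-v_p(x)} = 5^{-3} = 1/125.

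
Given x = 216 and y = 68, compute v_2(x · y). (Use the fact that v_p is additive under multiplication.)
v_2(14688) = 5

v_p(x) = 3 (factor: 216 = 2^3 · 27); v_p(y) = 2 (factor: 68 = 2^2 · 17). Additivity: v_p(xy) = v_p(x) + v_p(y) = 3 + 2 = 5. (Direct check: xy = 14688 = 2^5 · (459).)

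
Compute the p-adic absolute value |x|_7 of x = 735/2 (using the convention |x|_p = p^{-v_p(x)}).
|735/2|_7 = 1/49

Step 1 — compute v_7(x) by factoring powers of 7 out of the numerator and denominator: v_7(735/2) = 2. Step 2 — apply |x|_p = p^{-v_p(x)} = 7^{-2} = 1/49.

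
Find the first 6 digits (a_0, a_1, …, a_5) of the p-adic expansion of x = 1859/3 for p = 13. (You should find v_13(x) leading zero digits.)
(a_0, …, a_5) = (0, 0, 8, 4, 4, 4)

v_13(1859/3) = 2, so a_0 = ... = a_1 = 0. Factor out: x = 13^2 · u with u = 11/3 a unit in ℤ_13. Expand u iteratively via a_{v+i} = u_i mod 13, u_{i+1} = (u_i − a_{v+i})/13:
  u_0 = 11/3;  a_2 = 8;  u_1 = (u_0 − 8)/13 = -1/3
  u_1 = -1/3;  a_3 = 4;  u_2 = (u_1 − 4)/13 = -1/3
  u_2 = -1/3;  a_4 = 4;  u_3 = (u_2 − 4)/13 = -1/3
  u_3 = -1/3;  a_5 = 4;  u_4 = (u_3 − 4)/13 = -1/3
Digits: (0, 0, 8, 4, 4, 4).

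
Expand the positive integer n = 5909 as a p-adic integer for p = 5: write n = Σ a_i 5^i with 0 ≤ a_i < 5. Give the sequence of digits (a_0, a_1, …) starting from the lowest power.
(a_0, a_1, …) = (4, 1, 1, 2, 4, 1)

Repeated division by 5 gives the digits low-to-high: 5909 = 4 + 1·5^1 + 1·5^2 + 2·5^3 + 4·5^4 + 1·5^5. Digit sequence: (4, 1, 1, 2, 4, 1).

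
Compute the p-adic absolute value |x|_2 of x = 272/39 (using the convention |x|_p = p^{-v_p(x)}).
|272/39|_2 = 1/16

Step 1 — compute v_2(x) by factoring powers of 2 out of the numerator and denominator: v_2(272/39) = 4. Step 2 — apply |x|_p = p^{-v_p(x)} = 2^{-4} = 1/16.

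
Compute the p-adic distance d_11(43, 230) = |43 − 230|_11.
d_11(43, 230) = 1/11

Step 1 — x − y = 43 − 230 = -187. Step 2 — v_11(-187) = 1 (factor: -187 = −(11^1 · 17); the sign does not affect v_p). Step 3 — |x − y|_11 = 11^{-1} = 1/11.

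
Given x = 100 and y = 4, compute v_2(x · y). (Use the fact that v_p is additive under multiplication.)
v_2(400) = 4

v_p(x) = 2 (factor: 100 = 2^2 · 25); v_p(y) = 2 (factor: 4 = 2^2 · 1). Additivity: v_p(xy) = v_p(x) + v_p(y) = 2 + 2 = 4. (Direct check: xy = 400 = 2^4 · (25).)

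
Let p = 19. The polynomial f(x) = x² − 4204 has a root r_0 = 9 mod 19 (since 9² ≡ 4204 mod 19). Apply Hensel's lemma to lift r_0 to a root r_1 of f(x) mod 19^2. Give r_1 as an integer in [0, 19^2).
r_1 = 218 (mod 361)

Hensel's recurrence: r_{i+1} = r_i − f(r_i)·(f′(r_i))^{-1} mod 19^{i+2}, with f′(x) = 2x. Iterate:
  r_0 = 9 (mod 19)
  r_1 = 218 (mod 361)
Final: r_1 = 218, and one checks f(r_1) ≡ 0 mod 19^2.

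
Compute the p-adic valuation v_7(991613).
v_7(991613) = 5

v_7(n) is the largest exponent k such that 7^k divides n. Factor out: 991613 = 7^5 · 59. (Sign doesn't affect v_p.) So v_7(991613) = 5.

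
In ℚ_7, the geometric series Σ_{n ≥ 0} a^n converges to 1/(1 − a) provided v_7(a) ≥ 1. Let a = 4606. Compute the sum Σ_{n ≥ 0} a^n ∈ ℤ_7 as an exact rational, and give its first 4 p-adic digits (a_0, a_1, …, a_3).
Σ a^n = 1/(1 − a) = -1/4605;  first 4 digits = (1, 0, 3, 6)

v_7(a) = 2 ≥ 1, so the series converges in ℤ_7 to 1/(1 − a) = 1/(1 − 4606) = -1/4605. Expand this rational in ℤ_7: compute digits iteratively via d_i = x_i mod 7, x_{i+1} = (x_i − d_i)/7. The first 4 digits are (1, 0, 3, 6).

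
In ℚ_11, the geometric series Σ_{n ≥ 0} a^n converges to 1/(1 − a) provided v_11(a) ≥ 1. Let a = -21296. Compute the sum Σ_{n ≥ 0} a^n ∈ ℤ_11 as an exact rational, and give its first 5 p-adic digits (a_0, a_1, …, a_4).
Σ a^n = 1/(1 − a) = 1/21297;  first 5 digits = (1, 0, 0, 6, 9)

v_11(a) = 3 ≥ 1, so the series converges in ℤ_11 to 1/(1 − a) = 1/(1 − (-21296)) = 1/21297. Expand this rational in ℤ_11: compute digits iteratively via d_i = x_i mod 11, x_{i+1} = (x_i − d_i)/11. The first 5 digits are (1, 0, 0, 6, 9).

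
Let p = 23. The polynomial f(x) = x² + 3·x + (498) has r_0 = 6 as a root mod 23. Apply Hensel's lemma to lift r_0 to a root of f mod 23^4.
r_3 = 104288 (mod 279841)

Hensel: r_{i+1} = r_i − f(r_i)·(f′(r_i))^{-1} mod 23^{i+2}, f′(x) = 2x + 3. Iterate:
  r_0 = 6 (mod 23)
  r_1 = 75 (mod 529)
  r_2 = 6952 (mod 12167)
  r_3 = 104288 (mod 279841)
Final: r = 104288 satisfies f(r) ≡ 0 mod 23^4.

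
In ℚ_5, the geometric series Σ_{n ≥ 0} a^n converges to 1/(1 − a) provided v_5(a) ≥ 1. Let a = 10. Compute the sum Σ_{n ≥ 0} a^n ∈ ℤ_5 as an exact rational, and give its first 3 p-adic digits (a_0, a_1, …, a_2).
Σ a^n = 1/(1 − a) = -1/9;  first 3 digits = (1, 2, 4)

v_5(a) = 1 ≥ 1, so the series converges in ℤ_5 to 1/(1 − a) = 1/(1 − 10) = -1/9. Expand this rational in ℤ_5: compute digits iteratively via d_i = x_i mod 5, x_{i+1} = (x_i − d_i)/5. The first 3 digits are (1, 2, 4).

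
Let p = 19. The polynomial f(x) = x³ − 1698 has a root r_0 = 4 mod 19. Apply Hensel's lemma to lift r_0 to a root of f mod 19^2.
r_1 = 23 (mod 361)

Hensel: r_{i+1} = r_i − f(r_i)/f′(r_i) mod 19^{i+2}, where f′(x) = 3x². Iterate:
  r_0 = 4 (mod 19)
  r_1 = 23 (mod 361)
Final: r = 23 with f(r) ≡ 0 mod 19^2.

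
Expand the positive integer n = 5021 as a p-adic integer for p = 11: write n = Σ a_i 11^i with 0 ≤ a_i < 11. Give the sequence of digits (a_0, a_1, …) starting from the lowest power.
(a_0, a_1, …) = (5, 5, 8, 3)

Repeated division by 11 gives the digits low-to-high: 5021 = 5 + 5·11^1 + 8·11^2 + 3·11^3. Digit sequence: (5, 5, 8, 3).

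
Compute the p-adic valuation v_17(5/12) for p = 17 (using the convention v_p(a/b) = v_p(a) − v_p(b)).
v_17(5/12) = 0

Factor powers of 17 from the numerator and denominator of the reduced fraction: 5 = 17^0 · 5 and 12 = 17^0 · 12. Apply v_p(a/b) = v_p(a) − v_p(b): v_17(5/12) = 0 − 0 = 0.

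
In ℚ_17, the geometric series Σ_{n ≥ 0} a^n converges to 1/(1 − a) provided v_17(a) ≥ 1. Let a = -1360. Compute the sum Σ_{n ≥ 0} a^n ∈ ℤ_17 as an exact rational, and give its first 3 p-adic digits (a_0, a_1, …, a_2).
Σ a^n = 1/(1 − a) = 1/1361;  first 3 digits = (1, 5, 3)

v_17(a) = 1 ≥ 1, so the series converges in ℤ_17 to 1/(1 − a) = 1/(1 − (-1360)) = 1/1361. Expand this rational in ℤ_17: compute digits iteratively via d_i = x_i mod 17, x_{i+1} = (x_i − d_i)/17. The first 3 digits are (1, 5, 3).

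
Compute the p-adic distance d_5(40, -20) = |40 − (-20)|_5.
d_5(40, -20) = 1/5

Step 1 — x − y = 40 − (-20) = 60. Step 2 — v_5(60) = 1 (factor: 60 = (5^1 · 12); the sign does not affect v_p). Step 3 — |x − y|_5 = 5^{-1} = 1/5.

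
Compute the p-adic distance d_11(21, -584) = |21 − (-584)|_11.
d_11(21, -584) = 1/121

Step 1 — x − y = 21 − (-584) = 605. Step 2 — v_11(605) = 2 (factor: 605 = (11^2 · 5); the sign does not affect v_p). Step 3 — |x − y|_11 = 11^{-2} = 1/121.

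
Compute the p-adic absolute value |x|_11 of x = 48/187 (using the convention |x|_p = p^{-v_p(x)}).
|48/187|_11 = 11

Step 1 — compute v_11(x) by factoring powers of 11 out of the numerator and denominator: v_11(48/187) = -1. Step 2 — apply |x|_p = p^{-v_p(x)} = 11^{1} = 11.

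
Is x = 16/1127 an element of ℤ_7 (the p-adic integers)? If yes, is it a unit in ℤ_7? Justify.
x ∉ ℤ_7 (v_7(x) = -2 < 0)

ℤ_7 = {x ∈ ℚ_7 : v_7(x) ≥ 0} and ℤ_7^× = {x ∈ ℤ_7 : v_7(x) = 0}. Here v_7(16/1127) = v_7(num) − v_7(den) = -2; compare against these criteria.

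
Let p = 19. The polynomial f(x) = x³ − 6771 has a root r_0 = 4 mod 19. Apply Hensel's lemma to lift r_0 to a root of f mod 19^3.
r_2 = 5476 (mod 6859)

Hensel: r_{i+1} = r_i − f(r_i)/f′(r_i) mod 19^{i+2}, where f′(x) = 3x². Iterate:
  r_0 = 4 (mod 19)
  r_1 = 61 (mod 361)
  r_2 = 5476 (mod 6859)
Final: r = 5476 with f(r) ≡ 0 mod 19^3.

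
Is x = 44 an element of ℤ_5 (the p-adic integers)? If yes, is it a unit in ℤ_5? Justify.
x ∈ ℤ_5^× (unit); v_5(x) = 0

ℤ_5 = {x ∈ ℚ_5 : v_5(x) ≥ 0} and ℤ_5^× = {x ∈ ℤ_5 : v_5(x) = 0}. Here v_5(44) = v_5(num) − v_5(den) = 0; compare against these criteria.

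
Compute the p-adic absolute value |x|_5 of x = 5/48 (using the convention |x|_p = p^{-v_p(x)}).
|5/48|_5 = 1/5

Step 1 — compute v_5(x) by factoring powers of 5 out of the numerator and denominator: v_5(5/48) = 1. Step 2 — apply |x|_p = p^{-v_p(x)} = 5^{-1} = 1/5.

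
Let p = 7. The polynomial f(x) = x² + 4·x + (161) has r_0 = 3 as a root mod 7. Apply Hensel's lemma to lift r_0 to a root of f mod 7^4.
r_3 = 1347 (mod 2401)

Hensel: r_{i+1} = r_i − f(r_i)·(f′(r_i))^{-1} mod 7^{i+2}, f′(x) = 2x + 4. Iterate:
  r_0 = 3 (mod 7)
  r_1 = 24 (mod 49)
  r_2 = 318 (mod 343)
  r_3 = 1347 (mod 2401)
Final: r = 1347 satisfies f(r) ≡ 0 mod 7^4.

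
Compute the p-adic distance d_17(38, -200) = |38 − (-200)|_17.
d_17(38, -200) = 1/17

Step 1 — x − y = 38 − (-200) = 238. Step 2 — v_17(238) = 1 (factor: 238 = (17^1 · 14); the sign does not affect v_p). Step 3 — |x − y|_17 = 17^{-1} = 1/17.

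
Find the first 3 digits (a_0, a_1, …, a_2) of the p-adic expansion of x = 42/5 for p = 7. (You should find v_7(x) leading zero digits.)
(a_0, …, a_2) = (0, 4, 1)

v_7(42/5) = 1, so a_0 = ... = a_0 = 0. Factor out: x = 7^1 · u with u = 6/5 a unit in ℤ_7. Expand u iteratively via a_{v+i} = u_i mod 7, u_{i+1} = (u_i − a_{v+i})/7:
  u_0 = 6/5;  a_1 = 4;  u_1 = (u_0 − 4)/7 = -2/5
  u_1 = -2/5;  a_2 = 1;  u_2 = (u_1 − 1)/7 = -1/5
Digits: (0, 4, 1).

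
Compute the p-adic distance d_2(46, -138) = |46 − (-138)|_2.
d_2(46, -138) = 1/8

Step 1 — x − y = 46 − (-138) = 184. Step 2 — v_2(184) = 3 (factor: 184 = (2^3 · 23); the sign does not affect v_p). Step 3 — |x − y|_2 = 2^{-3} = 1/8.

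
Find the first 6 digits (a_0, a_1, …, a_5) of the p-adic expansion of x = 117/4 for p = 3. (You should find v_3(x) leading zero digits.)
(a_0, …, a_5) = (0, 0, 1, 0, 1, 2)

v_3(117/4) = 2, so a_0 = ... = a_1 = 0. Factor out: x = 3^2 · u with u = 13/4 a unit in ℤ_3. Expand u iteratively via a_{v+i} = u_i mod 3, u_{i+1} = (u_i − a_{v+i})/3:
  u_0 = 13/4;  a_2 = 1;  u_1 = (u_0 − 1)/3 = 3/4
  u_1 = 3/4;  a_3 = 0;  u_2 = (u_1 − 0)/3 = 1/4
  u_2 = 1/4;  a_4 = 1;  u_3 = (u_2 − 1)/3 = -1/4
  u_3 = -1/4;  a_5 = 2;  u_4 = (u_3 − 2)/3 = -3/4
Digits: (0, 0, 1, 0, 1, 2).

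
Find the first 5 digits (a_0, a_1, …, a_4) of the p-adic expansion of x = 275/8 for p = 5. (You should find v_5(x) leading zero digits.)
(a_0, …, a_4) = (0, 0, 2, 3, 0)

v_5(275/8) = 2, so a_0 = ... = a_1 = 0. Factor out: x = 5^2 · u with u = 11/8 a unit in ℤ_5. Expand u iteratively via a_{v+i} = u_i mod 5, u_{i+1} = (u_i − a_{v+i})/5:
  u_0 = 11/8;  a_2 = 2;  u_1 = (u_0 − 2)/5 = -1/8
  u_1 = -1/8;  a_3 = 3;  u_2 = (u_1 − 3)/5 = -5/8
  u_2 = -5/8;  a_4 = 0;  u_3 = (u_2 − 0)/5 = -1/8
Digits: (0, 0, 2, 3, 0).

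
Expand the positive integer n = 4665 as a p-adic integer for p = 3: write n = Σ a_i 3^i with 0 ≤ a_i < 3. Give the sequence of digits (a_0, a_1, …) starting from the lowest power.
(a_0, a_1, …) = (0, 1, 2, 1, 0, 1, 0, 2)

Repeated division by 3 gives the digits low-to-high: 4665 = 1·3^1 + 2·3^2 + 1·3^3 + 1·3^5 + 2·3^7. Digit sequence: (0, 1, 2, 1, 0, 1, 0, 2).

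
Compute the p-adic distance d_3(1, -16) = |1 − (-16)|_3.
d_3(1, -16) = 1

Step 1 — x − y = 1 − (-16) = 17. Step 2 — v_3(17) = 0 (factor: 17 = (3^0 · 17); the sign does not affect v_p). Step 3 — |x − y|_3 = 3^{0} = 1.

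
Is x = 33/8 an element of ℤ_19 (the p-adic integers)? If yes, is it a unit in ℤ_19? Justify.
x ∈ ℤ_19^× (unit); v_19(x) = 0

ℤ_19 = {x ∈ ℚ_19 : v_19(x) ≥ 0} and ℤ_19^× = {x ∈ ℤ_19 : v_19(x) = 0}. Here v_19(33/8) = v_19(num) − v_19(den) = 0; compare against these criteria.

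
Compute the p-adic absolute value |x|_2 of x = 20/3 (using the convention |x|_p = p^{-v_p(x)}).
|20/3|_2 = 1/4

Step 1 — compute v_2(x) by factoring powers of 2 out of the numerator and denominator: v_2(20/3) = 2. Step 2 — apply |x|_p = p^{-v_p(x)} = 2^{-2} = 1/4.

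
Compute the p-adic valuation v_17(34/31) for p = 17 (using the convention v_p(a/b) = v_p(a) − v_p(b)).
v_17(34/31) = 1

Factor powers of 17 from the numerator and denominator of the reduced fraction: 34 = 17^1 · 2 and 31 = 17^0 · 31. Apply v_p(a/b) = v_p(a) − v_p(b): v_17(34/31) = 1 − 0 = 1.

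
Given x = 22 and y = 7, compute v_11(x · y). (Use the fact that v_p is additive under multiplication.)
v_11(154) = 1

v_p(x) = 1 (factor: 22 = 11^1 · 2); v_p(y) = 0 (factor: 7 = 11^0 · 7). Additivity: v_p(xy) = v_p(x) + v_p(y) = 1 + 0 = 1. (Direct check: xy = 154 = 11^1 · (14).)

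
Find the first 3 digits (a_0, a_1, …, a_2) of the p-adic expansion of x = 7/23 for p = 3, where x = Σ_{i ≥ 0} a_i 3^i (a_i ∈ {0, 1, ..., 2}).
(a_0, …, a_2) = (2, 1, 0)

v_3(7/23) = 0 (numerator and denominator both coprime to 3), so x ∈ ℤ_3^×. Compute digits iteratively via a_i = x_i mod 3, x_{i+1} = (x_i − a_i)/3, with x_0 = x:
  x_0 = 7/23;  a_0 = 2;  x_1 = (x_0 − 2)/3 = -13/23
  x_1 = -13/23;  a_1 = 1;  x_2 = (x_1 − 1)/3 = -12/23
  x_2 = -12/23;  a_2 = 0;  x_3 = (x_2 − 0)/3 = -4/23
Digits: (2, 1, 0).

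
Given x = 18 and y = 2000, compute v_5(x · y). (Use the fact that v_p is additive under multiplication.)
v_5(36000) = 3

v_p(x) = 0 (factor: 18 = 5^0 · 18); v_p(y) = 3 (factor: 2000 = 5^3 · 16). Additivity: v_p(xy) = v_p(x) + v_p(y) = 0 + 3 = 3. (Direct check: xy = 36000 = 5^3 · (288).)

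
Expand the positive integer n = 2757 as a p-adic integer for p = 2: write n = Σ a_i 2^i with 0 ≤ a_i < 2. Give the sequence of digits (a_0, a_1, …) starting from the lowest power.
(a_0, a_1, …) = (1, 0, 1, 0, 0, 0, 1, 1, 0, 1, 0, 1)

Repeated division by 2 gives the digits low-to-high: 2757 = 1 + 1·2^2 + 1·2^6 + 1·2^7 + 1·2^9 + 1·2^11. Digit sequence: (1, 0, 1, 0, 0, 0, 1, 1, 0, 1, 0, 1).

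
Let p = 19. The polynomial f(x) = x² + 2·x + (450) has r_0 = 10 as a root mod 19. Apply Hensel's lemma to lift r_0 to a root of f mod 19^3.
r_2 = 2708 (mod 6859)

Hensel: r_{i+1} = r_i − f(r_i)·(f′(r_i))^{-1} mod 19^{i+2}, f′(x) = 2x + 2. Iterate:
  r_0 = 10 (mod 19)
  r_1 = 181 (mod 361)
  r_2 = 2708 (mod 6859)
Final: r = 2708 satisfies f(r) ≡ 0 mod 19^3.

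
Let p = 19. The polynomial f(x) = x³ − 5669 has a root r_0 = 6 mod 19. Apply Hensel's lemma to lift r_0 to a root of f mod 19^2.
r_1 = 120 (mod 361)

Hensel: r_{i+1} = r_i − f(r_i)/f′(r_i) mod 19^{i+2}, where f′(x) = 3x². Iterate:
  r_0 = 6 (mod 19)
  r_1 = 120 (mod 361)
Final: r = 120 with f(r) ≡ 0 mod 19^2.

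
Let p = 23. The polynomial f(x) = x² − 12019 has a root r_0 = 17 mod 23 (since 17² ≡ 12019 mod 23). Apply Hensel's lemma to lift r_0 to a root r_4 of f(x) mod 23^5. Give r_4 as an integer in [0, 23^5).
r_4 = 4326524 (mod 6436343)

Hensel's recurrence: r_{i+1} = r_i − f(r_i)·(f′(r_i))^{-1} mod 23^{i+2}, with f′(x) = 2x. Iterate:
  r_0 = 17 (mod 23)
  r_1 = 362 (mod 529)
  r_2 = 7239 (mod 12167)
  r_3 = 128909 (mod 279841)
  r_4 = 4326524 (mod 6436343)
Final: r_4 = 4326524, and one checks f(r_4) ≡ 0 mod 23^5.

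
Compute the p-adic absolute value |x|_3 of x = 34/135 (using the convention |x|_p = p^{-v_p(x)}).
|34/135|_3 = 27

Step 1 — compute v_3(x) by factoring powers of 3 out of the numerator and denominator: v_3(34/135) = -3. Step 2 — apply |x|_p = p^{-v_p(x)} = 3^{3} = 27.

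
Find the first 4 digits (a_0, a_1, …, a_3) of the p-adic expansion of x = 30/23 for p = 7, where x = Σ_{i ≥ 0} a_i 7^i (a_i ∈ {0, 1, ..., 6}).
(a_0, …, a_3) = (1, 4, 4, 3)

v_7(30/23) = 0 (numerator and denominator both coprime to 7), so x ∈ ℤ_7^×. Compute digits iteratively via a_i = x_i mod 7, x_{i+1} = (x_i − a_i)/7, with x_0 = x:
  x_0 = 30/23;  a_0 = 1;  x_1 = (x_0 − 1)/7 = 1/23
  x_1 = 1/23;  a_1 = 4;  x_2 = (x_1 − 4)/7 = -13/23
  x_2 = -13/23;  a_2 = 4;  x_3 = (x_2 − 4)/7 = -15/23
  x_3 = -15/23;  a_3 = 3;  x_4 = (x_3 − 3)/7 = -12/23
Digits: (1, 4, 4, 3).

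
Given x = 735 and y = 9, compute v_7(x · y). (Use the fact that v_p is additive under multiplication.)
v_7(6615) = 2

v_p(x) = 2 (factor: 735 = 7^2 · 15); v_p(y) = 0 (factor: 9 = 7^0 · 9). Additivity: v_p(xy) = v_p(x) + v_p(y) = 2 + 0 = 2. (Direct check: xy = 6615 = 7^2 · (135).)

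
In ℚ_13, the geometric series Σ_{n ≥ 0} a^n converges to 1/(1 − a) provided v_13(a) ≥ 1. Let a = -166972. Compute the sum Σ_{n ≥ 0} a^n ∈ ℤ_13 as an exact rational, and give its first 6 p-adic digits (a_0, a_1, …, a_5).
Σ a^n = 1/(1 − a) = 1/166973;  first 6 digits = (1, 0, 0, 2, 7, 12)

v_13(a) = 3 ≥ 1, so the series converges in ℤ_13 to 1/(1 − a) = 1/(1 − (-166972)) = 1/166973. Expand this rational in ℤ_13: compute digits iteratively via d_i = x_i mod 13, x_{i+1} = (x_i − d_i)/13. The first 6 digits are (1, 0, 0, 2, 7, 12).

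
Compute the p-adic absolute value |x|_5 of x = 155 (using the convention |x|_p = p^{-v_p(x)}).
|155|_5 = 1/5

Step 1 — compute v_5(x) by factoring powers of 5 out of the numerator and denominator: v_5(155) = 1. Step 2 — apply |x|_p = p^{-v_p(x)} = 5^{-1} = 1/5.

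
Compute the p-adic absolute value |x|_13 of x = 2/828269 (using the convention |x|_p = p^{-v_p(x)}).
|2/828269|_13 = 28561

Step 1 — compute v_13(x) by factoring powers of 13 out of the numerator and denominator: v_13(2/828269) = -4. Step 2 — apply |x|_p = p^{-v_p(x)} = 13^{4} = 28561.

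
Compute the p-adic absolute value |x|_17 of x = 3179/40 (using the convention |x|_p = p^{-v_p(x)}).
|3179/40|_17 = 1/289

Step 1 — compute v_17(x) by factoring powers of 17 out of the numerator and denominator: v_17(3179/40) = 2. Step 2 — apply |x|_p = p^{-v_p(x)} = 17^{-2} = 1/289.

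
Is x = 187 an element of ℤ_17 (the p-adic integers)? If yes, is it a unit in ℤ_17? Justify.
x ∈ ℤ_17 but not a unit; v_17(x) = 1 > 0

ℤ_17 = {x ∈ ℚ_17 : v_17(x) ≥ 0} and ℤ_17^× = {x ∈ ℤ_17 : v_17(x) = 0}. Here v_17(187) = v_17(num) − v_17(den) = 1; compare against these criteria.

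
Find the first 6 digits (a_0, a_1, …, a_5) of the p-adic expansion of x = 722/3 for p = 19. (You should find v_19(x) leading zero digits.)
(a_0, …, a_5) = (0, 0, 7, 6, 6, 6)

v_19(722/3) = 2, so a_0 = ... = a_1 = 0. Factor out: x = 19^2 · u with u = 2/3 a unit in ℤ_19. Expand u iteratively via a_{v+i} = u_i mod 19, u_{i+1} = (u_i − a_{v+i})/19:
  u_0 = 2/3;  a_2 = 7;  u_1 = (u_0 − 7)/19 = -1/3
  u_1 = -1/3;  a_3 = 6;  u_2 = (u_1 − 6)/19 = -1/3
  u_2 = -1/3;  a_4 = 6;  u_3 = (u_2 − 6)/19 = -1/3
  u_3 = -1/3;  a_5 = 6;  u_4 = (u_3 − 6)/19 = -1/3
Digits: (0, 0, 7, 6, 6, 6).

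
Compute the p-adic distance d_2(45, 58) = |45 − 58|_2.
d_2(45, 58) = 1

Step 1 — x − y = 45 − 58 = -13. Step 2 — v_2(-13) = 0 (factor: -13 = −(2^0 · 13); the sign does not affect v_p). Step 3 — |x − y|_2 = 2^{0} = 1.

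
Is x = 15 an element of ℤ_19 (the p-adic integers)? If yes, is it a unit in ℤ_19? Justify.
x ∈ ℤ_19^× (unit); v_19(x) = 0

ℤ_19 = {x ∈ ℚ_19 : v_19(x) ≥ 0} and ℤ_19^× = {x ∈ ℤ_19 : v_19(x) = 0}. Here v_19(15) = v_19(num) − v_19(den) = 0; compare against these criteria.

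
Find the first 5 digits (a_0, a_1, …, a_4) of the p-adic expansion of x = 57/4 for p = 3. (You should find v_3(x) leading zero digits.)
(a_0, …, a_4) = (0, 1, 2, 2, 0)

v_3(57/4) = 1, so a_0 = ... = a_0 = 0. Factor out: x = 3^1 · u with u = 19/4 a unit in ℤ_3. Expand u iteratively via a_{v+i} = u_i mod 3, u_{i+1} = (u_i − a_{v+i})/3:
  u_0 = 19/4;  a_1 = 1;  u_1 = (u_0 − 1)/3 = 5/4
  u_1 = 5/4;  a_2 = 2;  u_2 = (u_1 − 2)/3 = -1/4
  u_2 = -1/4;  a_3 = 2;  u_3 = (u_2 − 2)/3 = -3/4
  u_3 = -3/4;  a_4 = 0;  u_4 = (u_3 − 0)/3 = -1/4
Digits: (0, 1, 2, 2, 0).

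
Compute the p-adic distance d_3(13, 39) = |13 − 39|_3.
d_3(13, 39) = 1

Step 1 — x − y = 13 − 39 = -26. Step 2 — v_3(-26) = 0 (factor: -26 = −(3^0 · 26); the sign does not affect v_p). Step 3 — |x − y|_3 = 3^{0} = 1.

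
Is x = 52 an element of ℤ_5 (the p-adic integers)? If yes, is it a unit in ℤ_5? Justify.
x ∈ ℤ_5^× (unit); v_5(x) = 0

ℤ_5 = {x ∈ ℚ_5 : v_5(x) ≥ 0} and ℤ_5^× = {x ∈ ℤ_5 : v_5(x) = 0}. Here v_5(52) = v_5(num) − v_5(den) = 0; compare against these criteria.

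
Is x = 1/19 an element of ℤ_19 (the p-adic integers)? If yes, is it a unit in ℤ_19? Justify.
x ∉ ℤ_19 (v_19(x) = -1 < 0)

ℤ_19 = {x ∈ ℚ_19 : v_19(x) ≥ 0} and ℤ_19^× = {x ∈ ℤ_19 : v_19(x) = 0}. Here v_19(1/19) = v_19(num) − v_19(den) = -1; compare against these criteria.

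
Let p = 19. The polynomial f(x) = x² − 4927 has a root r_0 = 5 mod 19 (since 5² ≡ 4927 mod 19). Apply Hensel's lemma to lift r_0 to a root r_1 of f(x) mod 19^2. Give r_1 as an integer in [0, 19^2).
r_1 = 62 (mod 361)

Hensel's recurrence: r_{i+1} = r_i − f(r_i)·(f′(r_i))^{-1} mod 19^{i+2}, with f′(x) = 2x. Iterate:
  r_0 = 5 (mod 19)
  r_1 = 62 (mod 361)
Final: r_1 = 62, and one checks f(r_1) ≡ 0 mod 19^2.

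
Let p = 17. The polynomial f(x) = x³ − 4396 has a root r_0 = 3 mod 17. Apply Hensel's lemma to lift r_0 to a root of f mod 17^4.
r_3 = 17462 (mod 83521)

Hensel: r_{i+1} = r_i − f(r_i)/f′(r_i) mod 17^{i+2}, where f′(x) = 3x². Iterate:
  r_0 = 3 (mod 17)
  r_1 = 122 (mod 289)
  r_2 = 2723 (mod 4913)
  r_3 = 17462 (mod 83521)
Final: r = 17462 with f(r) ≡ 0 mod 17^4.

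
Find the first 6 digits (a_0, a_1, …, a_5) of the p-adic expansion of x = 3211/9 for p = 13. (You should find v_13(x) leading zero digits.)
(a_0, …, a_5) = (0, 0, 5, 7, 11, 2)

v_13(3211/9) = 2, so a_0 = ... = a_1 = 0. Factor out: x = 13^2 · u with u = 19/9 a unit in ℤ_13. Expand u iteratively via a_{v+i} = u_i mod 13, u_{i+1} = (u_i − a_{v+i})/13:
  u_0 = 19/9;  a_2 = 5;  u_1 = (u_0 − 5)/13 = -2/9
  u_1 = -2/9;  a_3 = 7;  u_2 = (u_1 − 7)/13 = -5/9
  u_2 = -5/9;  a_4 = 11;  u_3 = (u_2 − 11)/13 = -8/9
  u_3 = -8/9;  a_5 = 2;  u_4 = (u_3 − 2)/13 = -2/9
Digits: (0, 0, 5, 7, 11, 2).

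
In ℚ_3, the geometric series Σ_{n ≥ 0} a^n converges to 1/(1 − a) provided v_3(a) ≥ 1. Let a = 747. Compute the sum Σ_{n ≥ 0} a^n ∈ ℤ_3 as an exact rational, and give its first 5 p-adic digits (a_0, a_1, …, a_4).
Σ a^n = 1/(1 − a) = -1/746;  first 5 digits = (1, 0, 2, 0, 1)

v_3(a) = 2 ≥ 1, so the series converges in ℤ_3 to 1/(1 − a) = 1/(1 − 747) = -1/746. Expand this rational in ℤ_3: compute digits iteratively via d_i = x_i mod 3, x_{i+1} = (x_i − d_i)/3. The first 5 digits are (1, 0, 2, 0, 1).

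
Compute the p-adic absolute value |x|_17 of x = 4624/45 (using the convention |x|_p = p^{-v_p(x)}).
|4624/45|_17 = 1/289

Step 1 — compute v_17(x) by factoring powers of 17 out of the numerator and denominator: v_17(4624/45) = 2. Step 2 — apply |x|_p = p^{-v_p(x)} = 17^{-2} = 1/289.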